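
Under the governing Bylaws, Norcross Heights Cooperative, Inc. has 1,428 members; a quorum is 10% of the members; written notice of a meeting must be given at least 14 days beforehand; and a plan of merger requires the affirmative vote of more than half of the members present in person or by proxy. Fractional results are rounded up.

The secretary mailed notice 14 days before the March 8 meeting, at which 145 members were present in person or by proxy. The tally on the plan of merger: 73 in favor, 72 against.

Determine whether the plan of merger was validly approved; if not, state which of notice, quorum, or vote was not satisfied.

Notice: 14 days given; 14 required. Satisfied.
Quorum: 10% of 1,428 = 142.80, rounded up to 143; 145 present. Satisfied.
Vote: requires a majority of those present (145); a majority of 145 is 73, so 73 needed; 73 in favor. Satisfied.

Valid — all requirements satisfied.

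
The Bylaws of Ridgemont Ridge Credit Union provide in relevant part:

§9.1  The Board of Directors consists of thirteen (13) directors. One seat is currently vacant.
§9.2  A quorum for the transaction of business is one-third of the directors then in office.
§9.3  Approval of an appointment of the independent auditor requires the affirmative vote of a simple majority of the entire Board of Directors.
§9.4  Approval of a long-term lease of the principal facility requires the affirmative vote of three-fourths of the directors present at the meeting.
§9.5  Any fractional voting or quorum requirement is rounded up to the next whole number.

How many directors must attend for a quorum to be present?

4

1/3 of 12 = 4.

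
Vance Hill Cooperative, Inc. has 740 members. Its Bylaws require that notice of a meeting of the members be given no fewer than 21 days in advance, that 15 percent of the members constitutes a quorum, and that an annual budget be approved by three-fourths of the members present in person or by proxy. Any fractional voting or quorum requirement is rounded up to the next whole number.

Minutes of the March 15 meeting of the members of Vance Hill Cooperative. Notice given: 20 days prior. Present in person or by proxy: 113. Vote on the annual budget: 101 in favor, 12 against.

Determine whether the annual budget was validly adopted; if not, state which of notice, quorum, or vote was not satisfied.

Notice: 20 days given; 21 required. Not satisfied.
Quorum: 15% of 740 = 111; 113 present. Satisfied.
Vote: requires three-fourths of those present (113); 3/4 of 113 = 84.75, rounded up to 85, so 85 needed; 101 in favor. Satisfied.

Invalid — notice requirement not satisfied.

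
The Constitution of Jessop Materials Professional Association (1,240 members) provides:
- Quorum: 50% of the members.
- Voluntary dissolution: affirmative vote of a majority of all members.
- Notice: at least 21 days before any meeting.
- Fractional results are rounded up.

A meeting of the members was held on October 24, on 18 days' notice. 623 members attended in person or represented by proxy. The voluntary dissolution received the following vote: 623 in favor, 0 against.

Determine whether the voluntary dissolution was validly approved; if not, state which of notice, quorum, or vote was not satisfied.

Invalid — notice requirement not satisfied.

Notice: 18 days given; 21 required. Not satisfied.
Quorum: 50% of 1,240 = 620; 623 present. Satisfied.
Vote: requires a majority of all members (1,240); a majority of 1240 is 621, so 621 needed; 623 in favor. Satisfied.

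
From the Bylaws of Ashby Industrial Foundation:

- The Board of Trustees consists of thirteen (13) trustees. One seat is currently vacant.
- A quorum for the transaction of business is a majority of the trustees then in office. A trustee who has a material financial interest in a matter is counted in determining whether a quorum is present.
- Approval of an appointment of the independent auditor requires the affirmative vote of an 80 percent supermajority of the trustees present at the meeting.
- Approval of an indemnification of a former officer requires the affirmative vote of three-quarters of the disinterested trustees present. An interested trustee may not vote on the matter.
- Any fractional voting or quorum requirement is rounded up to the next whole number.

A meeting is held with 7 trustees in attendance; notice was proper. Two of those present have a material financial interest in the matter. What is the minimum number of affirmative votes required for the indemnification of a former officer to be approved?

4

The indemnification of a former officer requires three-fourths of the disinterested trustees present (7 − 2 = 5).
3/4 of 5 = 3.75, rounded up to 4.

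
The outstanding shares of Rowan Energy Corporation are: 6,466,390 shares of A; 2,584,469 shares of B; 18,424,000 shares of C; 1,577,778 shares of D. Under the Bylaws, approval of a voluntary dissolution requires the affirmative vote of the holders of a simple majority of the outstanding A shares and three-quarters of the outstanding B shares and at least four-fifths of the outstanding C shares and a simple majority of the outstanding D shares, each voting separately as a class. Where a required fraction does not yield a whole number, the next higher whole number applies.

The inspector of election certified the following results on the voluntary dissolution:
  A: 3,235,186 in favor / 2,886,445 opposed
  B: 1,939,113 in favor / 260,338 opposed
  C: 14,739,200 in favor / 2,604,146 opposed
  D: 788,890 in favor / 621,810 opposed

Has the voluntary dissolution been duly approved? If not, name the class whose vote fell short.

Approved — every class gave the required vote.

A: a majority of 6466390 is 3233196; 3,233,196 required, 3,235,186 in favor — approved.
B: 3/4 of 2584469 = 1938351.75, rounded up to 1938352; 1,938,352 required, 1,939,113 in favor — approved.
C: 4/5 of 18424000 = 14739200; 14,739,200 required, 14,739,200 in favor — approved.
D: a majority of 1577778 is 788890; 788,890 required, 788,890 in favor — approved.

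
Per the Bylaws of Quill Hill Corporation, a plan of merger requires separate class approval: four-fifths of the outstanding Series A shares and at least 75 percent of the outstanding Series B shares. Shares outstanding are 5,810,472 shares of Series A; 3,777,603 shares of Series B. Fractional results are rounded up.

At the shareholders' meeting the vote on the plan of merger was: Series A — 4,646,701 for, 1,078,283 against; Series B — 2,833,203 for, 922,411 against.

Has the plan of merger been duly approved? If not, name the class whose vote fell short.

Series A: 4/5 of 5810472 = 4648377.60, rounded up to 4648378; 4,648,378 required, 4,646,701 in favor — not approved.
Series B: 3/4 of 3777603 = 2833202.25, rounded up to 2833203; 2,833,203 required, 2,833,203 in favor — approved.

Not approved — the Series A shares did not give the required vote.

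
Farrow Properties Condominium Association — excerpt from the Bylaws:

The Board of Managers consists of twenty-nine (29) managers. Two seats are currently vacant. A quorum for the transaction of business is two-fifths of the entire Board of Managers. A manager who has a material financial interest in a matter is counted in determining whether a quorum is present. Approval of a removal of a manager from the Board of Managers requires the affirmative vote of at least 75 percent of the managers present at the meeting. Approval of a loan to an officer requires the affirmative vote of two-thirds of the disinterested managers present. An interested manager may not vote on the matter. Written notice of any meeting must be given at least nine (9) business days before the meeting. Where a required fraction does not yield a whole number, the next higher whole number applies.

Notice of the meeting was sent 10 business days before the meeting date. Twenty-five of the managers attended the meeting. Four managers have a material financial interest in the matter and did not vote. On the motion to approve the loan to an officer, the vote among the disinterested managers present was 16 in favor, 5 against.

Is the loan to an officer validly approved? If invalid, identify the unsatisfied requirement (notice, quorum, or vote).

Valid — all requirements satisfied.

Notice: 10 business days given; 9 required (10 ≥ 9). Satisfied.
Quorum: 25 present (interested managers count toward quorum); quorum is 12. Satisfied.
Vote: the loan to an officer requires two-thirds of the disinterested managers present (25 − 4 = 21). 2/3 of 21 = 14, so 14 affirmative votes are needed; 16 voted in favor. Satisfied.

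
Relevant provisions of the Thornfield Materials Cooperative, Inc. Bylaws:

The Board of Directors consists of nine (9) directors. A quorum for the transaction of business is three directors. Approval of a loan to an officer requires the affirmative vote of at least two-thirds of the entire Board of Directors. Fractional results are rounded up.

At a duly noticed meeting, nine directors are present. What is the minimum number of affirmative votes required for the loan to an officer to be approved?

6

The loan to an officer requires two-thirds of the entire Board of Directors (9).
2/3 of 9 = 6.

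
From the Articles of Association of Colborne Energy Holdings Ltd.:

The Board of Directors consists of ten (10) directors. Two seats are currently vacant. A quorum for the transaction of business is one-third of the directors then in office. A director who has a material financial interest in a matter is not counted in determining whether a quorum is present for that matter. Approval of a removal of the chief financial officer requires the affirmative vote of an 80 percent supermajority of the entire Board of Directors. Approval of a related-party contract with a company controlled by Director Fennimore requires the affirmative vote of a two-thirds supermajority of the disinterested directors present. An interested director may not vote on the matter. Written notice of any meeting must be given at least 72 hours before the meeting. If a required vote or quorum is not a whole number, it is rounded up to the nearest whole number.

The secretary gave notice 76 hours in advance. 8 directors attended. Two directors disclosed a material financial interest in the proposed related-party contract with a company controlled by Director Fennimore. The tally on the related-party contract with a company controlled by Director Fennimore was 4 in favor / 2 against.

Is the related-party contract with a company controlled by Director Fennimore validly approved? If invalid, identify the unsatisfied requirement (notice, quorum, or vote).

Valid — all requirements satisfied.

Notice: 76 hours given; 72 required (76 ≥ 72). Satisfied.
Quorum: 8 present, but the 2 interested directors do not count, leaving 6. Quorum is 3. Satisfied.
Vote: the related-party contract with a company controlled by Director Fennimore requires two-thirds of the disinterested directors present (8 − 2 = 6). 2/3 of 6 = 4, so 4 affirmative votes are needed; 4 voted in favor. Satisfied.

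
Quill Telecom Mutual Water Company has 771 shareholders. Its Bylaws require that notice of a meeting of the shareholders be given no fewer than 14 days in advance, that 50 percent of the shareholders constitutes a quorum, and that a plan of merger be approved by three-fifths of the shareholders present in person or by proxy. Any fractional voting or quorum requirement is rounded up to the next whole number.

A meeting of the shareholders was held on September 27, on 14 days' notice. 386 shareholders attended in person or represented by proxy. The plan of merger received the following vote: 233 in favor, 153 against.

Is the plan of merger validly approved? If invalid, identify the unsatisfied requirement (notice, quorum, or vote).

Valid — all requirements satisfied.

Notice: 14 days given; 14 required. Satisfied.
Quorum: 50% of 771 = 385.50, rounded up to 386; 386 present. Satisfied.
Vote: requires three-fifths of those present (386); 3/5 of 386 = 231.60, rounded up to 232, so 232 needed; 233 in favor. Satisfied.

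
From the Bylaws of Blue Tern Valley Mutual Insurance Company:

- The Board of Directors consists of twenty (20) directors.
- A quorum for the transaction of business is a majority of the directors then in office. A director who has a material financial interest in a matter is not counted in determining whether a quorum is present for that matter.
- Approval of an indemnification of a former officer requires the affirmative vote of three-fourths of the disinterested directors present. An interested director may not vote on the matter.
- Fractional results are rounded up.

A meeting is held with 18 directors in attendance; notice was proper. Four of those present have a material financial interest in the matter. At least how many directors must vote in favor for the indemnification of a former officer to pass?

The indemnification of a former officer requires three-fourths of the disinterested directors present (18 − 4 = 14).
3/4 of 14 = 10.50, rounded up to 11.

11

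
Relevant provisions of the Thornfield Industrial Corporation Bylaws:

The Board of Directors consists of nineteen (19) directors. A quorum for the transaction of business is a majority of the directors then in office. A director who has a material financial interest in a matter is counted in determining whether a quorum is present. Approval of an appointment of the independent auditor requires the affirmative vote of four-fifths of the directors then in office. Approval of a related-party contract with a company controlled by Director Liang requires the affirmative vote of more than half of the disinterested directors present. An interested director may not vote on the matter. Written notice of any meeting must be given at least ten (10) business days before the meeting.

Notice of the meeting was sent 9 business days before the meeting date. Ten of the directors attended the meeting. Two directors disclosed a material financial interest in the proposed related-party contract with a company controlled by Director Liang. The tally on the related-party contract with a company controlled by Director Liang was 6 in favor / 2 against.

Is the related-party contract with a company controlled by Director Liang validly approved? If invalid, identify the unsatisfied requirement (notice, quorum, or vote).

Notice: 9 business days given; 10 required (9 < 10). Not satisfied.
Quorum: 10 present (interested directors count toward quorum); quorum is 10. Satisfied.
Vote: the related-party contract with a company controlled by Director Liang requires a majority of the disinterested directors present (10 − 2 = 8). A majority of 8 is 5, so 5 affirmative votes are needed; 6 voted in favor. Satisfied.

Invalid — notice requirement not satisfied.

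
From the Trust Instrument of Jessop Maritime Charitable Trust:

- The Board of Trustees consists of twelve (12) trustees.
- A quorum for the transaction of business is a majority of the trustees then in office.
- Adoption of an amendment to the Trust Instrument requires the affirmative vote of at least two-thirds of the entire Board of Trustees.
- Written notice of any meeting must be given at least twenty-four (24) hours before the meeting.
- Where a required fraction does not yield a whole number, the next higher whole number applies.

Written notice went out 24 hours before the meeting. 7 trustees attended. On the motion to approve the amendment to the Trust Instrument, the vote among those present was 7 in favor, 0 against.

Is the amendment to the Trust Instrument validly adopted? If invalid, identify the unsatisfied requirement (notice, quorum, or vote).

Invalid — vote requirement not satisfied.

Notice: 24 hours given; 24 required (24 ≥ 24). Satisfied.
Quorum: 7 present; quorum is 7. Satisfied.
Vote: the amendment to the Trust Instrument requires two-thirds of the entire Board of Trustees (12). 2/3 of 12 = 8, so 8 affirmative votes are needed; 7 voted in favor. Not satisfied.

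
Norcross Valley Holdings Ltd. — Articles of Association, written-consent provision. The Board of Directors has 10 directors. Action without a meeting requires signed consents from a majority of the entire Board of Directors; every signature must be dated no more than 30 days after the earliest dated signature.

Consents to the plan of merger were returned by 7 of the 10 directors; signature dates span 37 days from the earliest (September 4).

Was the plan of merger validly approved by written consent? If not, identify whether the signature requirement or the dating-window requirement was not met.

Signatures required: a majority of 10 — a majority of 10 is 6, so 6 needed; 7 signed. Sufficient.
Dating window: the latest signature is 37 days after the earliest; the limit is 30 days. Outside the window.

Not effective — dating-window requirement not satisfied.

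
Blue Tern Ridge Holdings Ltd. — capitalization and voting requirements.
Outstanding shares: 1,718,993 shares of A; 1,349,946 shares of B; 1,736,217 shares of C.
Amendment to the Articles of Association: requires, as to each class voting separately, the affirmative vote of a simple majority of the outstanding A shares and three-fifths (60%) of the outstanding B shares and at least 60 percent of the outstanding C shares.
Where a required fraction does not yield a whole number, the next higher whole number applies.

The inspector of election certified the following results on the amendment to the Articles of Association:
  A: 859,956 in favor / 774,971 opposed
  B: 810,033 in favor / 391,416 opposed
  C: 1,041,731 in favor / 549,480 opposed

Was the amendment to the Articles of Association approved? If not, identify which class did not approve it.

A: a majority of 1718993 is 859497; 859,497 required, 859,956 in favor — approved.
B: 3/5 of 1349946 = 809967.60, rounded up to 809968; 809,968 required, 810,033 in favor — approved.
C: 3/5 of 1736217 = 1041730.20, rounded up to 1041731; 1,041,731 required, 1,041,731 in favor — approved.

Approved — every class gave the required vote.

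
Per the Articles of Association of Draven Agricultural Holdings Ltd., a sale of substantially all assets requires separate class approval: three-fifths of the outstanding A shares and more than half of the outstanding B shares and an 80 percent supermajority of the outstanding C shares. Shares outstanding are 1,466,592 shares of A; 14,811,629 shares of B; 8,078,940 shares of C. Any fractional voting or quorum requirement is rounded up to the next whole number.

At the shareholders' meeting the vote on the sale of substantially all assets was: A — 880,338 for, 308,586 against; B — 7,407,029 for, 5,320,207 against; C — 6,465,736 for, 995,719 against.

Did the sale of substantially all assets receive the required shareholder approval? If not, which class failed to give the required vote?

A: 3/5 of 1466592 = 879955.20, rounded up to 879956; 879,956 required, 880,338 in favor — approved.
B: a majority of 14811629 is 7405815; 7,405,815 required, 7,407,029 in favor — approved.
C: 4/5 of 8078940 = 6463152; 6,463,152 required, 6,465,736 in favor — approved.

Approved — every class gave the required vote.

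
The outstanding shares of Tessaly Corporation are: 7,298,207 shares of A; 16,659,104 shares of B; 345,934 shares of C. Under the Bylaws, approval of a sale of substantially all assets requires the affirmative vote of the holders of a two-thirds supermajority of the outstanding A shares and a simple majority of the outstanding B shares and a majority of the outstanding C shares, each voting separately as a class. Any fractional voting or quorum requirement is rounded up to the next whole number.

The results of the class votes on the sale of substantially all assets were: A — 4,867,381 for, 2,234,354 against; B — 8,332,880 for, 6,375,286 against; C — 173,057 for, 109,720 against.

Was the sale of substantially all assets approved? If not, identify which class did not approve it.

Approved — every class gave the required vote.

A: 2/3 of 7298207 = 4865471.33, rounded up to 4865472; 4,865,472 required, 4,867,381 in favor — approved.
B: a majority of 16659104 is 8329553; 8,329,553 required, 8,332,880 in favor — approved.
C: a majority of 345934 is 172968; 172,968 required, 173,057 in favor — approved.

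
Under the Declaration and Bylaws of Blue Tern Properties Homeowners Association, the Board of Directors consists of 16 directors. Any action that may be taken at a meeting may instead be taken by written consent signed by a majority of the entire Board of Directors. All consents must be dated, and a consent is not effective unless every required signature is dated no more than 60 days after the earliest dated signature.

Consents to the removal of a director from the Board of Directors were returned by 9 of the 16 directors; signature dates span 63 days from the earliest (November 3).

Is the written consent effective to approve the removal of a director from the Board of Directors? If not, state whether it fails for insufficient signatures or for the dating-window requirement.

Not effective — dating-window requirement not satisfied.

Signatures required: a majority of 16 — a majority of 16 is 9, so 9 needed; 9 signed. Sufficient.
Dating window: the latest signature is 63 days after the earliest; the limit is 60 days. Outside the window.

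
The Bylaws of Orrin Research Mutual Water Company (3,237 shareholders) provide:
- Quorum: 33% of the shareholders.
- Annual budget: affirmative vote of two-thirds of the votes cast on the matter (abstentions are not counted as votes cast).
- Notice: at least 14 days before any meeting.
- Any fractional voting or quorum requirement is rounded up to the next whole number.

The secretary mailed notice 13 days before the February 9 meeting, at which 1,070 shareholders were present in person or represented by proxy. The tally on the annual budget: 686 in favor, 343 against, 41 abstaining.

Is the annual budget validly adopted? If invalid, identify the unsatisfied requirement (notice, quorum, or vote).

Notice: 13 days given; 14 required. Not satisfied.
Quorum: 33% of 3,237 = 1,068.21, rounded up to 1,069; 1,070 present. Satisfied.
Vote: requires two-thirds of the votes cast (1,070 − 41 abstaining = 1,029); 2/3 of 1029 = 686, so 686 needed; 686 in favor. Satisfied.

Invalid — notice requirement not satisfied.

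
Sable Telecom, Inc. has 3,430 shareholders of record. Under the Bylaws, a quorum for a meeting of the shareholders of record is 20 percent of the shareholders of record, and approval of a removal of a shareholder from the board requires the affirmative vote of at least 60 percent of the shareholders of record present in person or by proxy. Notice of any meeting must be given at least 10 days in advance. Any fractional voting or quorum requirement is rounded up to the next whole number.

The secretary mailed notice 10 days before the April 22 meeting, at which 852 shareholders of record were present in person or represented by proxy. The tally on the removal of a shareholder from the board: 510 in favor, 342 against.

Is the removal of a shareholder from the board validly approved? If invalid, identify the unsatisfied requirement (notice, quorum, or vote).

Notice: 10 days given; 10 required. Satisfied.
Quorum: 20% of 3,430 = 686; 852 present. Satisfied.
Vote: requires three-fifths of those present (852); 3/5 of 852 = 511.20, rounded up to 512, so 512 needed; 510 in favor. Not satisfied.

Invalid — vote requirement not satisfied.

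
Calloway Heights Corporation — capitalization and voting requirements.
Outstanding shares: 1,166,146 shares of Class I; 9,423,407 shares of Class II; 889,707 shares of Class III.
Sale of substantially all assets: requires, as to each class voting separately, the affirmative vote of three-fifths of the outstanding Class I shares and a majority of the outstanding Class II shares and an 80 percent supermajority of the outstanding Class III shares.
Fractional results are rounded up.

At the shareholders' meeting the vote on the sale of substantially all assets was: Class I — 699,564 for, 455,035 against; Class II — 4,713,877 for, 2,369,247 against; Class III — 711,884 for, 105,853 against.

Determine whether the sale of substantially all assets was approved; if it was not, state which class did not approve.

Class I: 3/5 of 1166146 = 699687.60, rounded up to 699688; 699,688 required, 699,564 in favor — not approved.
Class II: a majority of 9423407 is 4711704; 4,711,704 required, 4,713,877 in favor — approved.
Class III: 4/5 of 889707 = 711765.60, rounded up to 711766; 711,766 required, 711,884 in favor — approved.

Not approved — the Class I shares did not give the required vote.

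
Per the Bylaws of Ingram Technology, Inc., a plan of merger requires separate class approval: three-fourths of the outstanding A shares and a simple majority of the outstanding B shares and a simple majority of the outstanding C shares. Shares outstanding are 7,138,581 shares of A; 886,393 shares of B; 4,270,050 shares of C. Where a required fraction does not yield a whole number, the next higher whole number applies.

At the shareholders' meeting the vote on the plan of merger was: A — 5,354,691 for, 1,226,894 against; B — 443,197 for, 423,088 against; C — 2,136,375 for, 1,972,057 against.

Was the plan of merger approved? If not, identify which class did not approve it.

Approved — every class gave the required vote.

A: 3/4 of 7138581 = 5353935.75, rounded up to 5353936; 5,353,936 required, 5,354,691 in favor — approved.
B: a majority of 886393 is 443197; 443,197 required, 443,197 in favor — approved.
C: a majority of 4270050 is 2135026; 2,135,026 required, 2,136,375 in favor — approved.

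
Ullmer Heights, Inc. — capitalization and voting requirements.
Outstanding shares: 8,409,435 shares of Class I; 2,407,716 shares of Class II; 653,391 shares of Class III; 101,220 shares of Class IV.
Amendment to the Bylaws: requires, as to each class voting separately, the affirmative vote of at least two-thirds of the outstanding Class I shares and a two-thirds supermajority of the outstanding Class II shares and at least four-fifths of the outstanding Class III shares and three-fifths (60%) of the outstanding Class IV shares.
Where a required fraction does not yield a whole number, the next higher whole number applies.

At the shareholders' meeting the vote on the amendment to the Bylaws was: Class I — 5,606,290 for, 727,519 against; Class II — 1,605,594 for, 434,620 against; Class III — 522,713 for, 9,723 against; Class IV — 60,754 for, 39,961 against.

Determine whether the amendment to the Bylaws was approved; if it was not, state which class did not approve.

Approved — every class gave the required vote.

Class I: 2/3 of 8409435 = 5606290; 5,606,290 required, 5,606,290 in favor — approved.
Class II: 2/3 of 2407716 = 1605144; 1,605,144 required, 1,605,594 in favor — approved.
Class III: 4/5 of 653391 = 522712.80, rounded up to 522713; 522,713 required, 522,713 in favor — approved.
Class IV: 3/5 of 101220 = 60732; 60,732 required, 60,754 in favor — approved.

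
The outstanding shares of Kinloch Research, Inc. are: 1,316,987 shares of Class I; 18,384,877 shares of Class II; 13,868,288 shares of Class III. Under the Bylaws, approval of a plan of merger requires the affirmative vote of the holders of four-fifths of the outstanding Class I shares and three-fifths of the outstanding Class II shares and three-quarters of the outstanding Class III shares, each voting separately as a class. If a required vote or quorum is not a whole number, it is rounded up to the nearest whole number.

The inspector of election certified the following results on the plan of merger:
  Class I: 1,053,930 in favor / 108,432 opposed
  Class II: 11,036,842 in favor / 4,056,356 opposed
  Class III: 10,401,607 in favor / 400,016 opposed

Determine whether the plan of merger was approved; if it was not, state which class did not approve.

Class I: 4/5 of 1316987 = 1053589.60, rounded up to 1053590; 1,053,590 required, 1,053,930 in favor — approved.
Class II: 3/5 of 18384877 = 11030926.20, rounded up to 11030927; 11,030,927 required, 11,036,842 in favor — approved.
Class III: 3/4 of 13868288 = 10401216; 10,401,216 required, 10,401,607 in favor — approved.

Approved — every class gave the required vote.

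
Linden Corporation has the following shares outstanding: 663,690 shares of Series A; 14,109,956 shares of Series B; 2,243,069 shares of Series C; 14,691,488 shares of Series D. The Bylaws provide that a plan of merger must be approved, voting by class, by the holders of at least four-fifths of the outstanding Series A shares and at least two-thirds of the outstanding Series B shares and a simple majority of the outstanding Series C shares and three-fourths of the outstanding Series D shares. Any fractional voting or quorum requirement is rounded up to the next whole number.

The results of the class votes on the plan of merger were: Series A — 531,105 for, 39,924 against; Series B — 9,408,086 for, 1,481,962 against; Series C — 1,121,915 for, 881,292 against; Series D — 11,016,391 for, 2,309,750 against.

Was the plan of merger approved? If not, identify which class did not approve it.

Series A: 4/5 of 663690 = 530952; 530,952 required, 531,105 in favor — approved.
Series B: 2/3 of 14109956 = 9406637.33, rounded up to 9406638; 9,406,638 required, 9,408,086 in favor — approved.
Series C: a majority of 2243069 is 1121535; 1,121,535 required, 1,121,915 in favor — approved.
Series D: 3/4 of 14691488 = 11018616; 11,018,616 required, 11,016,391 in favor — not approved.

Not approved — the Series D shares did not give the required vote.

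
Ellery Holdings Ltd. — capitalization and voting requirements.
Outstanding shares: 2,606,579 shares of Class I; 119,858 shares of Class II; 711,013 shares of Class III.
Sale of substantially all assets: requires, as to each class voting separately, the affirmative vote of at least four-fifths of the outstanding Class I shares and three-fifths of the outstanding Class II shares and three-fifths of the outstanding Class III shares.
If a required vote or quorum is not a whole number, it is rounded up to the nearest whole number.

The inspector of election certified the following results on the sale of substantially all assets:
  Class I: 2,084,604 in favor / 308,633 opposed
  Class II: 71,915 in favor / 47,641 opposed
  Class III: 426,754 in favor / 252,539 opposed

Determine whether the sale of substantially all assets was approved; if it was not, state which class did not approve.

Not approved — the Class I shares did not give the required vote.

Class I: 4/5 of 2606579 = 2085263.20, rounded up to 2085264; 2,085,264 required, 2,084,604 in favor — not approved.
Class II: 3/5 of 119858 = 71914.80, rounded up to 71915; 71,915 required, 71,915 in favor — approved.
Class III: 3/5 of 711013 = 426607.80, rounded up to 426608; 426,608 required, 426,754 in favor — approved.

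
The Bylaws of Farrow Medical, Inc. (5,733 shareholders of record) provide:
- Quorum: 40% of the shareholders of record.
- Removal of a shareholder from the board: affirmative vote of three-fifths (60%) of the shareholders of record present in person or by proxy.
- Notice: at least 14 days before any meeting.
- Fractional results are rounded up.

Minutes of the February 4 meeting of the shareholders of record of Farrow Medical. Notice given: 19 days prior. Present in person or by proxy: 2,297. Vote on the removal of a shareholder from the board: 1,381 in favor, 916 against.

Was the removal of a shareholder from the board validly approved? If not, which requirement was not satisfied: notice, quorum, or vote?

Valid — all requirements satisfied.

Notice: 19 days given; 14 required. Satisfied.
Quorum: 40% of 5,733 = 2,293.20, rounded up to 2,294; 2,297 present. Satisfied.
Vote: requires three-fifths of those present (2,297); 3/5 of 2297 = 1378.20, rounded up to 1379, so 1,379 needed; 1,381 in favor. Satisfied.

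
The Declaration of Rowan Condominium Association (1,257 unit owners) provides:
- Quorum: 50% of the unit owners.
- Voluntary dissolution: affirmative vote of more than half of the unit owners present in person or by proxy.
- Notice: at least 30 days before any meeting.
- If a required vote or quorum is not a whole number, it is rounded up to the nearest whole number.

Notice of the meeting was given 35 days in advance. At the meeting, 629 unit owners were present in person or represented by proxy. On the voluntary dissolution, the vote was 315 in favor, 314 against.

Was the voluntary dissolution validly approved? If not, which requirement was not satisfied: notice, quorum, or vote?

Notice: 35 days given; 30 required. Satisfied.
Quorum: 50% of 1,257 = 628.50, rounded up to 629; 629 present. Satisfied.
Vote: requires a majority of those present (629); a majority of 629 is 315, so 315 needed; 315 in favor. Satisfied.

Valid — all requirements satisfied.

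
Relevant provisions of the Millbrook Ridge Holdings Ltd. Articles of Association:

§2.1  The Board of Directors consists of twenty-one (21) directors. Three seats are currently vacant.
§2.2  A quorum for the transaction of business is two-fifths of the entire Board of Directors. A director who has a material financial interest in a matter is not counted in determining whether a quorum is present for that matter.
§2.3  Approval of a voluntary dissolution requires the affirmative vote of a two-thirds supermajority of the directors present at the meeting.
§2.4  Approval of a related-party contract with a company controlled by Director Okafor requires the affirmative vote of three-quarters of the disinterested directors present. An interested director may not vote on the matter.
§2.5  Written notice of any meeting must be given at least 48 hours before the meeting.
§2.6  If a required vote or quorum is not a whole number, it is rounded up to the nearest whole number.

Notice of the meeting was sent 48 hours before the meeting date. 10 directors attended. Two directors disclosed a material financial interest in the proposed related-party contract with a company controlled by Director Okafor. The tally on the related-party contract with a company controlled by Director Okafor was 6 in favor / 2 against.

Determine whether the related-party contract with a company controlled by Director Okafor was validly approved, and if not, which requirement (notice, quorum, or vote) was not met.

Notice: 48 hours given; 48 required (48 ≥ 48). Satisfied.
Quorum: 10 present, but the 2 interested directors do not count, leaving 8. Quorum is 9. Not satisfied.
Vote: the related-party contract with a company controlled by Director Okafor requires three-fourths of the disinterested directors present (10 − 2 = 8). 3/4 of 8 = 6, so 6 affirmative votes are needed; 6 voted in favor. Satisfied. (Moot — without a quorum no business can be validly transacted.)

Invalid — quorum requirement not satisfied.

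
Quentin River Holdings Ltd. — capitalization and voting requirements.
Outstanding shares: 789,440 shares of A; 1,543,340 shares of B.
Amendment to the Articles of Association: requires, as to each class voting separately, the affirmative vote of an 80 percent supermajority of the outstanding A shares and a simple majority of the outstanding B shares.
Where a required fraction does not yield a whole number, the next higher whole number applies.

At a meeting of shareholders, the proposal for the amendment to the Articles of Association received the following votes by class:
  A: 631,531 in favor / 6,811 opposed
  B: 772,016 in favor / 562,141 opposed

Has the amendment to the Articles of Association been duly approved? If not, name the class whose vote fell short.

Not approved — the A shares did not give the required vote.

A: 4/5 of 789440 = 631552; 631,552 required, 631,531 in favor — not approved.
B: a majority of 1543340 is 771671; 771,671 required, 772,016 in favor — approved.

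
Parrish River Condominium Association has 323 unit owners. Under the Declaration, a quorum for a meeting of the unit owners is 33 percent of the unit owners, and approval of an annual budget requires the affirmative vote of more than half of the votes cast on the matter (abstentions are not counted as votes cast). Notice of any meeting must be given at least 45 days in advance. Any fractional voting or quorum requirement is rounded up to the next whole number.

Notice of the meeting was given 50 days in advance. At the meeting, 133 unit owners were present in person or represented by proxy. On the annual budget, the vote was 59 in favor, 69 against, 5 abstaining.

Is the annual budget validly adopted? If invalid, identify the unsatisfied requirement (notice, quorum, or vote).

Invalid — vote requirement not satisfied.

Notice: 50 days given; 45 required. Satisfied.
Quorum: 33% of 323 = 106.59, rounded up to 107; 133 present. Satisfied.
Vote: requires a majority of the votes cast (133 − 5 abstaining = 128); a majority of 128 is 65, so 65 needed; 59 in favor. Not satisfied.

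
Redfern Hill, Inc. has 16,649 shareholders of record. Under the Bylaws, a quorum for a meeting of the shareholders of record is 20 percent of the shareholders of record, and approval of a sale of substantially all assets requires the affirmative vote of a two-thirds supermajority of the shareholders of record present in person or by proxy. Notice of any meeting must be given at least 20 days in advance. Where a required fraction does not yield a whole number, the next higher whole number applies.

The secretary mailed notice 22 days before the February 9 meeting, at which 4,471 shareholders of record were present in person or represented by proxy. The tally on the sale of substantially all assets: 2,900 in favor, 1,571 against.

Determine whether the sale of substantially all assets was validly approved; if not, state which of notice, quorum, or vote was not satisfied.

Notice: 22 days given; 20 required. Satisfied.
Quorum: 20% of 16,649 = 3,329.80, rounded up to 3,330; 4,471 present. Satisfied.
Vote: requires two-thirds of those present (4,471); 2/3 of 4471 = 2980.67, rounded up to 2981, so 2,981 needed; 2,900 in favor. Not satisfied.

Invalid — vote requirement not satisfied.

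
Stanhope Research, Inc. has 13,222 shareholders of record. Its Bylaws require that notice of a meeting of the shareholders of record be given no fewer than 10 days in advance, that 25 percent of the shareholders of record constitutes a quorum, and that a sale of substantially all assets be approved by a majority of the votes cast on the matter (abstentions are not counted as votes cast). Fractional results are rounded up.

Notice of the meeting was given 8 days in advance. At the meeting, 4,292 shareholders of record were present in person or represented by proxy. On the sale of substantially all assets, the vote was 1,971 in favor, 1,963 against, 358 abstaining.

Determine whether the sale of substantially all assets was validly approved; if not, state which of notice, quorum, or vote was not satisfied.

Invalid — notice requirement not satisfied.

Notice: 8 days given; 10 required. Not satisfied.
Quorum: 25% of 13,222 = 3,305.50, rounded up to 3,306; 4,292 present. Satisfied.
Vote: requires a majority of the votes cast (4,292 − 358 abstaining = 3,934); a majority of 3934 is 1968, so 1,968 needed; 1,971 in favor. Satisfied.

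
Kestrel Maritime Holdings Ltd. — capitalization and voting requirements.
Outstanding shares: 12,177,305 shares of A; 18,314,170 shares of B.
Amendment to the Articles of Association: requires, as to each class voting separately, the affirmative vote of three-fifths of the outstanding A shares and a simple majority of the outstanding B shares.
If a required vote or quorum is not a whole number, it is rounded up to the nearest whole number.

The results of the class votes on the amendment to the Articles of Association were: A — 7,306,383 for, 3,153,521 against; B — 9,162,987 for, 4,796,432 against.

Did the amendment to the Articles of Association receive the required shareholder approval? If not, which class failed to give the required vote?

Approved — every class gave the required vote.

A: 3/5 of 12177305 = 7306383; 7,306,383 required, 7,306,383 in favor — approved.
B: a majority of 18314170 is 9157086; 9,157,086 required, 9,162,987 in favor — approved.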